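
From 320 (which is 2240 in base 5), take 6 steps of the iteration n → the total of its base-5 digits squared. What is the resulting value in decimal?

320 = (2,2,4,0)_5 → 2² + 2² + 4² + 0² = 4 + 4 + 16 + 0 = 24
24 = (4,4)_5 → 4² + 4² = 16 + 16 = 32
32 = (1,1,2)_5 → 1² + 1² + 2² = 1 + 1 + 4 = 6
6 = (1,1)_5 → 1² + 1² = 1 + 1 = 2
2 = (2)_5 → 2² = 4
4 = (4)_5 → 4² = 16

16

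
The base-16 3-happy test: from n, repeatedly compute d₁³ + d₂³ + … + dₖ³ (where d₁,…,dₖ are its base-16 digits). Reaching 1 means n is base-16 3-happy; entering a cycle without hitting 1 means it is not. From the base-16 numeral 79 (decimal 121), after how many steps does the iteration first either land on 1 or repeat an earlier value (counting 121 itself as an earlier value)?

121 = (7,9)_16 → 7³ + 9³ = 343 + 729 = 1072
1072 = (4,3,0)_16 → 4³ + 3³ + 0³ = 64 + 27 + 0 = 91
91 = (5,11)_16 → 5³ + 11³ = 125 + 1331 = 1456
1456 = (5,11,0)_16 → 5³ + 11³ + 0³ = 125 + 1331 + 0 = 1456  — 1456 repeats.
That took 4 steps.

4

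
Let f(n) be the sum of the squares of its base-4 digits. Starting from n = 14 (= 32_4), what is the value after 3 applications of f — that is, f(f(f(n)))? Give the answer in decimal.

14 = (3,2)_4 → 3² + 2² = 9 + 4 = 13
13 = (3,1)_4 → 3² + 1² = 9 + 1 = 10
10 = (2,2)_4 → 2² + 2² = 4 + 4 = 8

8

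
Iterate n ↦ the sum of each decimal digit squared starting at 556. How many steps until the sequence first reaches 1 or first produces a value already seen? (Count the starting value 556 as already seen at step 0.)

3

556 → 5² + 5² + 6² = 86
86 → 8² + 6² = 100
100 → 1² + 0² + 0² = 1  — reached 1.
That took 3 steps.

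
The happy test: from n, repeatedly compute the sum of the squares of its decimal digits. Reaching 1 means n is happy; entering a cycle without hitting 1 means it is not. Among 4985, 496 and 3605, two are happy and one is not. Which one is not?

4985

4985: 4985 → 186 → 101 → 2 → 4 → 16 → 37 → 58 → 89 → 145 → 42 → 20 → 4  — repeats 4 (not happy)
496: 496 → 133 → 19 → 82 → 68 → 100 → 1  — reaches 1 (happy)
3605: 3605 → 70 → 49 → 97 → 130 → 10 → 1  — reaches 1 (happy)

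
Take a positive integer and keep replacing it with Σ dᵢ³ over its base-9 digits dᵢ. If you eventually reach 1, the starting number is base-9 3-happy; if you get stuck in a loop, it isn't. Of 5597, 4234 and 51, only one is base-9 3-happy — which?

5597: 5597 → 1071 → 73 → 513 → 243 → 27 → 27  — repeats 27 (not base-9 3-happy)
4234: 4234 → 540 → 432 → 152 → 856 → 128 → 134 → 638 → 1198 → 470 → 476 → 980 → 540  — repeats 540 (not base-9 3-happy)
51: 51 → 341 → 577 → 345 → 99 → 9 → 1  — reaches 1 (base-9 3-happy)

51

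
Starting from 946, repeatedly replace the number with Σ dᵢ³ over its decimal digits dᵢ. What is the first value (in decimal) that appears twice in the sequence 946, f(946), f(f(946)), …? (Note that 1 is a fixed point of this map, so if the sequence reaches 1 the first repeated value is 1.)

370

946 → 9³ + 4³ + 6³ = 729 + 64 + 216 = 1009
1009 → 1³ + 0³ + 0³ + 9³ = 1 + 0 + 0 + 729 = 730
730 → 7³ + 3³ + 0³ = 343 + 27 + 0 = 370
370 → 3³ + 7³ + 0³ = 27 + 343 + 0 = 370  — 370 already appeared earlier.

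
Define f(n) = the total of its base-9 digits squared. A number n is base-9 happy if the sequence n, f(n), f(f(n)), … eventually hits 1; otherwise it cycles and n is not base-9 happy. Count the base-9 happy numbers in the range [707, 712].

1

707: 707 → 125 → 81 → 1  (reaches 1)
708: 708 → 136 → 38 → 20 → 8 → 64 → 50 → 50  (repeats 50)
709: 709 → 149 → 75 → 73 → 65 → 53 → 89 → 65  (repeats 65)
710: 710 → 164 → 8 → 64 → 50 → 50  (repeats 50)
711: 711 → 113 → 35 → 73 → 65 → 53 → 89 → 65  (repeats 65)
712: 712 → 114 → 46 → 26 → 68 → 74 → 68  (repeats 68)
base-9 happy: 707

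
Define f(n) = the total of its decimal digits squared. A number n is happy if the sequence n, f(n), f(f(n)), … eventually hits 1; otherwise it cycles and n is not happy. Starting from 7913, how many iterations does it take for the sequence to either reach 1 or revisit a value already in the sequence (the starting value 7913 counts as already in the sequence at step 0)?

15

7913 → 7² + 9² + 1² + 3² = 140
140 → 1² + 4² + 0² = 17
17 → 1² + 7² = 50
50 → 5² + 0² = 25
25 → 2² + 5² = 29
29 → 2² + 9² = 85
85 → 8² + 5² = 89
89 → 8² + 9² = 145
145 → 1² + 4² + 5² = 42
42 → 4² + 2² = 20
20 → 2² + 0² = 4
4 → 4² = 16
16 → 1² + 6² = 37
37 → 3² + 7² = 58
58 → 5² + 8² = 89  — 89 repeats.
That took 15 steps.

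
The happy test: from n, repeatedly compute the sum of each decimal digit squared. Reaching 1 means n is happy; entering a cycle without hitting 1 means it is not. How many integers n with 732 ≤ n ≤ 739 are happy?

732: 732 → 62 → 40 → 16 → 37 → 58 → 89 → 145 → 42 → 20 → 4 → 16  — not happy
733: 733 → 67 → 85 → 89 → 145 → 42 → 20 → 4 → 16 → 37 → 58 → 89  — not happy
734: 734 → 74 → 65 → 61 → 37 → 58 → 89 → 145 → 42 → 20 → 4 → 16 → 37  — not happy
735: 735 → 83 → 73 → 58 → 89 → 145 → 42 → 20 → 4 → 16 → 37 → 58  — not happy
736: 736 → 94 → 97 → 130 → 10 → 1  — happy
737: 737 → 107 → 50 → 25 → 29 → 85 → 89 → 145 → 42 → 20 → 4 → 16 → 37 → 58 → 89  — not happy
738: 738 → 122 → 9 → 81 → 65 → 61 → 37 → 58 → 89 → 145 → 42 → 20 → 4 → 16 → 37  — not happy
739: 739 → 139 → 91 → 82 → 68 → 100 → 1  — happy
happy: 736, 739

2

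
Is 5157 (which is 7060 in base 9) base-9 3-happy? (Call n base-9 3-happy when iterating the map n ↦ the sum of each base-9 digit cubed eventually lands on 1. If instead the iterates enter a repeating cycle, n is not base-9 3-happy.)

base-9 3-happy

5157 = (7,0,6,0)_9 → 7³ + 0³ + 6³ + 0³ = 343 + 0 + 216 + 0 = 559
559 = (6,8,1)_9 → 6³ + 8³ + 1³ = 216 + 512 + 1 = 729
729 = (1,0,0,0)_9 → 1³ + 0³ + 0³ + 0³ = 1 + 0 + 0 + 0 = 1  — reached 1.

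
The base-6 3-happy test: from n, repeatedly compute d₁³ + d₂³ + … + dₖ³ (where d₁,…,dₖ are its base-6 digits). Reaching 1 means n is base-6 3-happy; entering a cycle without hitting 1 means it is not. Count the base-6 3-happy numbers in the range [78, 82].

78: 78 → 9 → 28 → 128 → 62 → 73 → 9  (repeats 9)
79: 79 → 10 → 65 → 190 → 190  (repeats 190)
80: 80 → 17 → 133 → 92 → 43 → 3 → 27 → 91 → 36 → 1  (reaches 1)
81: 81 → 36 → 1  (reaches 1)
82: 82 → 73 → 9 → 28 → 128 → 62 → 73  (repeats 73)
base-6 3-happy: 80, 81

2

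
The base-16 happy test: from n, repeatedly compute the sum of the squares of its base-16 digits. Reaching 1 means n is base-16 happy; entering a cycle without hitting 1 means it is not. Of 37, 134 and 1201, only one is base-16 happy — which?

37: 37 → 29 → 170 → 200 → 208 → 169 → 181 → 146 → 85 → 50 → 13 → 169  — repeats 169 (not base-16 happy)
134: 134 → 100 → 52 → 25 → 82 → 29 → 170 → 200 → 208 → 169 → 181 → 146 → 85 → 50 → 13 → 169  — repeats 169 (not base-16 happy)
1201: 1201 → 138 → 164 → 116 → 65 → 17 → 2 → 4 → 16 → 1  — reaches 1 (base-16 happy)

1201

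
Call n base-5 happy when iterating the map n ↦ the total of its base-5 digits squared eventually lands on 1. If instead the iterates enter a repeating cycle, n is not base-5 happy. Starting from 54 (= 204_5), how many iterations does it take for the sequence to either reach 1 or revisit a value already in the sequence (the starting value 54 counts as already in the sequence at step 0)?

54 = (2,0,4)_5 → 2² + 0² + 4² = 4 + 0 + 16 = 20
20 = (4,0)_5 → 4² + 0² = 16 + 0 = 16
16 = (3,1)_5 → 3² + 1² = 9 + 1 = 10
10 = (2,0)_5 → 2² + 0² = 4 + 0 = 4
4 = (4)_5 → 4² = 16  — 16 repeats.
That took 5 steps.

5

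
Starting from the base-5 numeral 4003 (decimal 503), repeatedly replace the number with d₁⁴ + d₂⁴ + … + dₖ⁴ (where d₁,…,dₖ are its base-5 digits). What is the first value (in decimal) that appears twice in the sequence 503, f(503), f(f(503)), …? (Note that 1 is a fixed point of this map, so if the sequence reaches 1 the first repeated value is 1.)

503 = (4,0,0,3)_5 → 4⁴ + 0⁴ + 0⁴ + 3⁴ = 337
337 = (2,3,2,2)_5 → 2⁴ + 3⁴ + 2⁴ + 2⁴ = 129
129 = (1,0,0,4)_5 → 1⁴ + 0⁴ + 0⁴ + 4⁴ = 257
257 = (2,0,1,2)_5 → 2⁴ + 0⁴ + 1⁴ + 2⁴ = 33
33 = (1,1,3)_5 → 1⁴ + 1⁴ + 3⁴ = 83
83 = (3,1,3)_5 → 3⁴ + 1⁴ + 3⁴ = 163
163 = (1,1,2,3)_5 → 1⁴ + 1⁴ + 2⁴ + 3⁴ = 99
99 = (3,4,4)_5 → 3⁴ + 4⁴ + 4⁴ = 593
593 = (4,3,3,3)_5 → 4⁴ + 3⁴ + 3⁴ + 3⁴ = 499
499 = (3,4,4,4)_5 → 3⁴ + 4⁴ + 4⁴ + 4⁴ = 849
849 = (1,1,3,4,4)_5 → 1⁴ + 1⁴ + 3⁴ + 4⁴ + 4⁴ = 595
595 = (4,3,4,0)_5 → 4⁴ + 3⁴ + 4⁴ + 0⁴ = 593  — 593 already appeared earlier.

593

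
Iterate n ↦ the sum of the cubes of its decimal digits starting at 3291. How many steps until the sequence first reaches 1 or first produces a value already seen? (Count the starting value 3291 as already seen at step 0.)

3291 → 3³ + 2³ + 9³ + 1³ = 765
765 → 7³ + 6³ + 5³ = 684
684 → 6³ + 8³ + 4³ = 792
792 → 7³ + 9³ + 2³ = 1080
1080 → 1³ + 0³ + 8³ + 0³ = 513
513 → 5³ + 1³ + 3³ = 153
153 → 1³ + 5³ + 3³ = 153  — 153 repeats.
That took 7 steps.

7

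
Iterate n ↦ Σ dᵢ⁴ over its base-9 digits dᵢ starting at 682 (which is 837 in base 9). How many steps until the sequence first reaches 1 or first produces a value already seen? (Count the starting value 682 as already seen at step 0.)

682 = (8,3,7)_9 → 8⁴ + 3⁴ + 7⁴ = 4096 + 81 + 2401 = 6578
6578 = (1,0,0,1,8)_9 → 1⁴ + 0⁴ + 0⁴ + 1⁴ + 8⁴ = 1 + 0 + 0 + 1 + 4096 = 4098
4098 = (5,5,5,3)_9 → 5⁴ + 5⁴ + 5⁴ + 3⁴ = 625 + 625 + 625 + 81 = 1956
1956 = (2,6,1,3)_9 → 2⁴ + 6⁴ + 1⁴ + 3⁴ = 16 + 1296 + 1 + 81 = 1394
1394 = (1,8,1,8)_9 → 1⁴ + 8⁴ + 1⁴ + 8⁴ = 1 + 4096 + 1 + 4096 = 8194
8194 = (1,2,2,1,4)_9 → 1⁴ + 2⁴ + 2⁴ + 1⁴ + 4⁴ = 1 + 16 + 16 + 1 + 256 = 290
290 = (3,5,2)_9 → 3⁴ + 5⁴ + 2⁴ = 81 + 625 + 16 = 722
722 = (8,8,2)_9 → 8⁴ + 8⁴ + 2⁴ = 4096 + 4096 + 16 = 8208
8208 = (1,2,2,3,0)_9 → 1⁴ + 2⁴ + 2⁴ + 3⁴ + 0⁴ = 1 + 16 + 16 + 81 + 0 = 114
114 = (1,3,6)_9 → 1⁴ + 3⁴ + 6⁴ = 1 + 81 + 1296 = 1378
1378 = (1,8,0,1)_9 → 1⁴ + 8⁴ + 0⁴ + 1⁴ = 1 + 4096 + 0 + 1 = 4098  — 4098 repeats.
That took 11 steps.

11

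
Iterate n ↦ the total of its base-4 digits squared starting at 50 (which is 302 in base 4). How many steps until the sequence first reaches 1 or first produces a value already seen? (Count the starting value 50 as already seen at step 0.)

50 = (3,0,2)_4 → 3² + 0² + 2² = 9 + 0 + 4 = 13
13 = (3,1)_4 → 3² + 1² = 9 + 1 = 10
10 = (2,2)_4 → 2² + 2² = 4 + 4 = 8
8 = (2,0)_4 → 2² + 0² = 4 + 0 = 4
4 = (1,0)_4 → 1² + 0² = 1 + 0 = 1  — reached 1.
That took 5 steps.

5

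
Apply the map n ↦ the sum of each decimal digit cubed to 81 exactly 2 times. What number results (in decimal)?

153

81 → 8³ + 1³ = 513
513 → 5³ + 1³ + 3³ = 153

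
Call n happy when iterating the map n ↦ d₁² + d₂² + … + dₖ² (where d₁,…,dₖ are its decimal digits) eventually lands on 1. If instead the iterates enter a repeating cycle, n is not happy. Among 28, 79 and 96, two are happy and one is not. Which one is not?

96

28: 28 → 68 → 100 → 1  — reaches 1 (happy)
79: 79 → 130 → 10 → 1  — reaches 1 (happy)
96: 96 → 117 → 51 → 26 → 40 → 16 → 37 → 58 → 89 → 145 → 42 → 20 → 4 → 16  — repeats 16 (not happy)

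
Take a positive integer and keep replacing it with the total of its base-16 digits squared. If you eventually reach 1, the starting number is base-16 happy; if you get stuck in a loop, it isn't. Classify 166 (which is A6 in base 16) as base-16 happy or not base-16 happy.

166 = (10,6)_16 → 136
136 = (8,8)_16 → 128
128 = (8,0)_16 → 64
64 = (4,0)_16 → 16
16 = (1,0)_16 → 1  — reached 1.

base-16 happy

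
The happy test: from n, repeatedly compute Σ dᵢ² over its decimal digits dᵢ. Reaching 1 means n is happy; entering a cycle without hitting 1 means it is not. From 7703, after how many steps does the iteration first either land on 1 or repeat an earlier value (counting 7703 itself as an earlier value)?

7703 → 7² + 7² + 0² + 3² = 107
107 → 1² + 0² + 7² = 50
50 → 5² + 0² = 25
25 → 2² + 5² = 29
29 → 2² + 9² = 85
85 → 8² + 5² = 89
89 → 8² + 9² = 145
145 → 1² + 4² + 5² = 42
42 → 4² + 2² = 20
20 → 2² + 0² = 4
4 → 4² = 16
16 → 1² + 6² = 37
37 → 3² + 7² = 58
58 → 5² + 8² = 89  — 89 repeats.
That took 14 steps.

14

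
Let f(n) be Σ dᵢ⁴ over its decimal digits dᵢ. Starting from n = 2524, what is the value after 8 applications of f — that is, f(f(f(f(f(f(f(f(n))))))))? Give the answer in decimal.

2524 → 913
913 → 6643
6643 → 2929
2929 → 13154
13154 → 964
964 → 8113
8113 → 4179
4179 → 9219

9219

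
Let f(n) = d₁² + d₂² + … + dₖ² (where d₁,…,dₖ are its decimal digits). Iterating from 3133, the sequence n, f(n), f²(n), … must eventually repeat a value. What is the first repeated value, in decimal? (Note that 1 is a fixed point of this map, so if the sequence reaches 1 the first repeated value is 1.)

3133 → 3² + 1² + 3² + 3² = 9 + 1 + 9 + 9 = 28
28 → 2² + 8² = 4 + 64 = 68
68 → 6² + 8² = 36 + 64 = 100
100 → 1² + 0² + 0² = 1 + 0 + 0 = 1  — reached the fixed point 1.
1 → 1, so 1 is the first repeated value.

1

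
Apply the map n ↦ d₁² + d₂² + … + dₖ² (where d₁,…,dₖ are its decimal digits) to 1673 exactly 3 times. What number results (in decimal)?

1673 → 1² + 6² + 7² + 3² = 1 + 36 + 49 + 9 = 95
95 → 9² + 5² = 81 + 25 = 106
106 → 1² + 0² + 6² = 1 + 0 + 36 = 37

37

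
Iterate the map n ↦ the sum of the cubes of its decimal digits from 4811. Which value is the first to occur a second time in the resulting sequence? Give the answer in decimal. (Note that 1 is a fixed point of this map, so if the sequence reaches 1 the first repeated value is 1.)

4811 → 4³ + 8³ + 1³ + 1³ = 64 + 512 + 1 + 1 = 578
578 → 5³ + 7³ + 8³ = 125 + 343 + 512 = 980
980 → 9³ + 8³ + 0³ = 729 + 512 + 0 = 1241
1241 → 1³ + 2³ + 4³ + 1³ = 1 + 8 + 64 + 1 = 74
74 → 7³ + 4³ = 343 + 64 = 407
407 → 4³ + 0³ + 7³ = 64 + 0 + 343 = 407  — 407 already appeared earlier.

407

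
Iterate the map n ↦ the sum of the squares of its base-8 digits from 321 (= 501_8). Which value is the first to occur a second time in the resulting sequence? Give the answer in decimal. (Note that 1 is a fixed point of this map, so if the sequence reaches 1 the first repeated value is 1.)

321 = (5,0,1)_8 → 5² + 0² + 1² = 25 + 0 + 1 = 26
26 = (3,2)_8 → 3² + 2² = 9 + 4 = 13
13 = (1,5)_8 → 1² + 5² = 1 + 25 = 26  — 26 already appeared earlier.

26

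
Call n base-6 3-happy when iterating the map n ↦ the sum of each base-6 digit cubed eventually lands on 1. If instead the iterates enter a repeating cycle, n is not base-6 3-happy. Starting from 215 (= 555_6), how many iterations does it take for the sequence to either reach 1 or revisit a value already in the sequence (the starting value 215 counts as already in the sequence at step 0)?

6

215 = (5,5,5)_6 → 5³ + 5³ + 5³ = 125 + 125 + 125 = 375
375 = (1,4,2,3)_6 → 1³ + 4³ + 2³ + 3³ = 1 + 64 + 8 + 27 = 100
100 = (2,4,4)_6 → 2³ + 4³ + 4³ = 8 + 64 + 64 = 136
136 = (3,4,4)_6 → 3³ + 4³ + 4³ = 27 + 64 + 64 = 155
155 = (4,1,5)_6 → 4³ + 1³ + 5³ = 64 + 1 + 125 = 190
190 = (5,1,4)_6 → 5³ + 1³ + 4³ = 125 + 1 + 64 = 190  — 190 repeats.
That took 6 steps.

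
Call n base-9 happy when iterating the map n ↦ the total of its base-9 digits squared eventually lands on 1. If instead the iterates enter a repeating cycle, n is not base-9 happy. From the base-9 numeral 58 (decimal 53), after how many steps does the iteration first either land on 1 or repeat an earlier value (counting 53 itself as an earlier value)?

53 = (5,8)_9 → 5² + 8² = 89
89 = (1,0,8)_9 → 1² + 0² + 8² = 65
65 = (7,2)_9 → 7² + 2² = 53  — 53 repeats.
That took 3 steps.

3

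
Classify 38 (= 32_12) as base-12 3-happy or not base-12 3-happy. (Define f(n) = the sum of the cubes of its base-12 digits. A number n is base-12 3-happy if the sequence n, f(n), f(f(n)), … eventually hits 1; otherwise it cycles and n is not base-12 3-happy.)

base-12 3-happy

38 = (3,2)_12 → 3³ + 2³ = 35
35 = (2,11)_12 → 2³ + 11³ = 1339
1339 = (9,3,7)_12 → 9³ + 3³ + 7³ = 1099
1099 = (7,7,7)_12 → 7³ + 7³ + 7³ = 1029
1029 = (7,1,9)_12 → 7³ + 1³ + 9³ = 1073
1073 = (7,5,5)_12 → 7³ + 5³ + 5³ = 593
593 = (4,1,5)_12 → 4³ + 1³ + 5³ = 190
190 = (1,3,10)_12 → 1³ + 3³ + 10³ = 1028
1028 = (7,1,8)_12 → 7³ + 1³ + 8³ = 856
856 = (5,11,4)_12 → 5³ + 11³ + 4³ = 1520
1520 = (10,6,8)_12 → 10³ + 6³ + 8³ = 1728
1728 = (1,0,0,0)_12 → 1³ + 0³ + 0³ + 0³ = 1  — reached 1.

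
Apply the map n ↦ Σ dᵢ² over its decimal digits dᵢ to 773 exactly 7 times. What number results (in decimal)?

773 → 7² + 7² + 3² = 107
107 → 1² + 0² + 7² = 50
50 → 5² + 0² = 25
25 → 2² + 5² = 29
29 → 2² + 9² = 85
85 → 8² + 5² = 89
89 → 8² + 9² = 145

145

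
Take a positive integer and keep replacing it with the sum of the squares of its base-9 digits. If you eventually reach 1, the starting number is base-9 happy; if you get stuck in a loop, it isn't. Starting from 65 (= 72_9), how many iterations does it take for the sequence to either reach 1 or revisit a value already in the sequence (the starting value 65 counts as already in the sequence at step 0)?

65 = (7,2)_9 → 7² + 2² = 53
53 = (5,8)_9 → 5² + 8² = 89
89 = (1,0,8)_9 → 1² + 0² + 8² = 65  — 65 repeats.
That took 3 steps.

3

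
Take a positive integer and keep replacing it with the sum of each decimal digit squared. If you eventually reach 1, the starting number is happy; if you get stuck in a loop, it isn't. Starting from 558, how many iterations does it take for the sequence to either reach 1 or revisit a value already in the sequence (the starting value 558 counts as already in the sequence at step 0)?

558 → 5² + 5² + 8² = 25 + 25 + 64 = 114
114 → 1² + 1² + 4² = 1 + 1 + 16 = 18
18 → 1² + 8² = 1 + 64 = 65
65 → 6² + 5² = 36 + 25 = 61
61 → 6² + 1² = 36 + 1 = 37
37 → 3² + 7² = 9 + 49 = 58
58 → 5² + 8² = 25 + 64 = 89
89 → 8² + 9² = 64 + 81 = 145
145 → 1² + 4² + 5² = 1 + 16 + 25 = 42
42 → 4² + 2² = 16 + 4 = 20
20 → 2² + 0² = 4 + 0 = 4
4 → 4² = 16
16 → 1² + 6² = 1 + 36 = 37  — 37 repeats.
That took 13 steps.

13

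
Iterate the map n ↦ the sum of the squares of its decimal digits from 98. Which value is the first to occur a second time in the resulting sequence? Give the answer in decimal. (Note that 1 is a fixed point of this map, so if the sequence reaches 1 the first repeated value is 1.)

145

98 → 9² + 8² = 81 + 64 = 145
145 → 1² + 4² + 5² = 1 + 16 + 25 = 42
42 → 4² + 2² = 16 + 4 = 20
20 → 2² + 0² = 4 + 0 = 4
4 → 4² = 16
16 → 1² + 6² = 1 + 36 = 37
37 → 3² + 7² = 9 + 49 = 58
58 → 5² + 8² = 25 + 64 = 89
89 → 8² + 9² = 64 + 81 = 145  — 145 already appeared earlier.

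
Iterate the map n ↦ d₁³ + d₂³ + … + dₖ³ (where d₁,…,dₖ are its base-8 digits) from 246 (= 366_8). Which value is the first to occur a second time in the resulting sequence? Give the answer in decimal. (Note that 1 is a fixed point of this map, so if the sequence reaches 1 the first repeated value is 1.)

246 = (3,6,6)_8 → 3³ + 6³ + 6³ = 27 + 216 + 216 = 459
459 = (7,1,3)_8 → 7³ + 1³ + 3³ = 343 + 1 + 27 = 371
371 = (5,6,3)_8 → 5³ + 6³ + 3³ = 125 + 216 + 27 = 368
368 = (5,6,0)_8 → 5³ + 6³ + 0³ = 125 + 216 + 0 = 341
341 = (5,2,5)_8 → 5³ + 2³ + 5³ = 125 + 8 + 125 = 258
258 = (4,0,2)_8 → 4³ + 0³ + 2³ = 64 + 0 + 8 = 72
72 = (1,1,0)_8 → 1³ + 1³ + 0³ = 1 + 1 + 0 = 2
2 = (2)_8 → 2³ = 8
8 = (1,0)_8 → 1³ + 0³ = 1 + 0 = 1  — reached the fixed point 1.
1 → 1, so 1 is the first repeated value.

1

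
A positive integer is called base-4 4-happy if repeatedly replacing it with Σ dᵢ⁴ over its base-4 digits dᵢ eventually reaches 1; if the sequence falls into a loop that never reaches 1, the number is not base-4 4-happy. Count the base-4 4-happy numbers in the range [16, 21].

16: 16 → 1  (reaches 1)
17: 17 → 2 → 16 → 1  (reaches 1)
18: 18 → 17 → 2 → 16 → 1  (reaches 1)
19: 19 → 82 → 18 → 17 → 2 → 16 → 1  (reaches 1)
20: 20 → 2 → 16 → 1  (reaches 1)
21: 21 → 3 → 81 → 3  (repeats 3)
base-4 4-happy: 16, 17, 18, 19, 20

5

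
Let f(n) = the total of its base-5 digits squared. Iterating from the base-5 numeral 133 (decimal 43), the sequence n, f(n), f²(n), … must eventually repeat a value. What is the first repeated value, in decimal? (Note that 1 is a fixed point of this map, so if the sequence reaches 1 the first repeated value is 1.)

43 = (1,3,3)_5 → 1² + 3² + 3² = 19
19 = (3,4)_5 → 3² + 4² = 25
25 = (1,0,0)_5 → 1² + 0² + 0² = 1  — reached the fixed point 1.
1 → 1, so 1 is the first repeated value.

1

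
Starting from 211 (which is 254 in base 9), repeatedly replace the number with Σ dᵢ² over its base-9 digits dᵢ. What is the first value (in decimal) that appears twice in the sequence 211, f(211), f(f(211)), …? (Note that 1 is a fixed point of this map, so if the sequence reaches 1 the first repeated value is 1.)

211 = (2,5,4)_9 → 2² + 5² + 4² = 45
45 = (5,0)_9 → 5² + 0² = 25
25 = (2,7)_9 → 2² + 7² = 53
53 = (5,8)_9 → 5² + 8² = 89
89 = (1,0,8)_9 → 1² + 0² + 8² = 65
65 = (7,2)_9 → 7² + 2² = 53  — 53 already appeared earlier.

53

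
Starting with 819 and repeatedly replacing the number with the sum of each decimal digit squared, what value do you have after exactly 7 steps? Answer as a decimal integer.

819 → 146
146 → 53
53 → 34
34 → 25
25 → 29
29 → 85
85 → 89

89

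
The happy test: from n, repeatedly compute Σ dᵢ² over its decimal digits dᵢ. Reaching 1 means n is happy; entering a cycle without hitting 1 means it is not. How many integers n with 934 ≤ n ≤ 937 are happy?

1

934: 934 → 106 → 37 → 58 → 89 → 145 → 42 → 20 → 4 → 16 → 37  (repeats 37)
935: 935 → 115 → 27 → 53 → 34 → 25 → 29 → 85 → 89 → 145 → 42 → 20 → 4 → 16 → 37 → 58 → 89  (repeats 89)
936: 936 → 126 → 41 → 17 → 50 → 25 → 29 → 85 → 89 → 145 → 42 → 20 → 4 → 16 → 37 → 58 → 89  (repeats 89)
937: 937 → 139 → 91 → 82 → 68 → 100 → 1  (reaches 1)
happy: 937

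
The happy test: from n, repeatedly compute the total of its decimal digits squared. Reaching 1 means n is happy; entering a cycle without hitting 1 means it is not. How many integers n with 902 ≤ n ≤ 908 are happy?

902: 902 → 85 → 89 → 145 → 42 → 20 → 4 → 16 → 37 → 58 → 89  — not happy
903: 903 → 90 → 81 → 65 → 61 → 37 → 58 → 89 → 145 → 42 → 20 → 4 → 16 → 37  — not happy
904: 904 → 97 → 130 → 10 → 1  — happy
905: 905 → 106 → 37 → 58 → 89 → 145 → 42 → 20 → 4 → 16 → 37  — not happy
906: 906 → 117 → 51 → 26 → 40 → 16 → 37 → 58 → 89 → 145 → 42 → 20 → 4 → 16  — not happy
907: 907 → 130 → 10 → 1  — happy
908: 908 → 145 → 42 → 20 → 4 → 16 → 37 → 58 → 89 → 145  — not happy
happy: 904, 907

2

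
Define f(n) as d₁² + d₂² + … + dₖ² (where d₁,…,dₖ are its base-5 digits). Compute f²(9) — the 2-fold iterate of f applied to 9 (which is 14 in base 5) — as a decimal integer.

13

9 = (1,4)_5 → 1² + 4² = 17
17 = (3,2)_5 → 3² + 2² = 13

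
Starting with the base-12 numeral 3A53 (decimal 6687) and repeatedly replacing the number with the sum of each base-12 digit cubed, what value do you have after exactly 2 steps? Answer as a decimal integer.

547

6687 = (3,10,5,3)_12 → 3³ + 10³ + 5³ + 3³ = 1179
1179 = (8,2,3)_12 → 8³ + 2³ + 3³ = 547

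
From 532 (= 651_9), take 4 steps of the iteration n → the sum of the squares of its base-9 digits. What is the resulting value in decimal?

36

532 = (6,5,1)_9 → 6² + 5² + 1² = 36 + 25 + 1 = 62
62 = (6,8)_9 → 6² + 8² = 36 + 64 = 100
100 = (1,2,1)_9 → 1² + 2² + 1² = 1 + 4 + 1 = 6
6 = (6)_9 → 6² = 36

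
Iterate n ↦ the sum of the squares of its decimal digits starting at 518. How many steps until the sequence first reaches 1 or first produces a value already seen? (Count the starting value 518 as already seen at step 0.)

518 → 5² + 1² + 8² = 90
90 → 9² + 0² = 81
81 → 8² + 1² = 65
65 → 6² + 5² = 61
61 → 6² + 1² = 37
37 → 3² + 7² = 58
58 → 5² + 8² = 89
89 → 8² + 9² = 145
145 → 1² + 4² + 5² = 42
42 → 4² + 2² = 20
20 → 2² + 0² = 4
4 → 4² = 16
16 → 1² + 6² = 37  — 37 repeats.
That took 13 steps.

13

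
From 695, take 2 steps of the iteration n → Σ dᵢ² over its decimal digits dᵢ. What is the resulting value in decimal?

695 → 6² + 9² + 5² = 142
142 → 1² + 4² + 2² = 21

21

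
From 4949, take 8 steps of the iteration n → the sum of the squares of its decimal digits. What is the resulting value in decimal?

37

4949 → 4² + 9² + 4² + 9² = 16 + 81 + 16 + 81 = 194
194 → 1² + 9² + 4² = 1 + 81 + 16 = 98
98 → 9² + 8² = 81 + 64 = 145
145 → 1² + 4² + 5² = 1 + 16 + 25 = 42
42 → 4² + 2² = 16 + 4 = 20
20 → 2² + 0² = 4 + 0 = 4
4 → 4² = 16
16 → 1² + 6² = 1 + 36 = 37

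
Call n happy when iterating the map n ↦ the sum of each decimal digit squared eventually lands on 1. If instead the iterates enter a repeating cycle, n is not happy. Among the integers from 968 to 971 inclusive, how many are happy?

1

968: 968 → 181 → 66 → 72 → 53 → 34 → 25 → 29 → 85 → 89 → 145 → 42 → 20 → 4 → 16 → 37 → 58 → 89  — not happy
969: 969 → 198 → 146 → 53 → 34 → 25 → 29 → 85 → 89 → 145 → 42 → 20 → 4 → 16 → 37 → 58 → 89  — not happy
970: 970 → 130 → 10 → 1  — happy
971: 971 → 131 → 11 → 2 → 4 → 16 → 37 → 58 → 89 → 145 → 42 → 20 → 4  — not happy
happy: 970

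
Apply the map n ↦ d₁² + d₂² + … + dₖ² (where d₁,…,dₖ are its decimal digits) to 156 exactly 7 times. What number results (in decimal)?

145

156 → 1² + 5² + 6² = 1 + 25 + 36 = 62
62 → 6² + 2² = 36 + 4 = 40
40 → 4² + 0² = 16 + 0 = 16
16 → 1² + 6² = 1 + 36 = 37
37 → 3² + 7² = 9 + 49 = 58
58 → 5² + 8² = 25 + 64 = 89
89 → 8² + 9² = 64 + 81 = 145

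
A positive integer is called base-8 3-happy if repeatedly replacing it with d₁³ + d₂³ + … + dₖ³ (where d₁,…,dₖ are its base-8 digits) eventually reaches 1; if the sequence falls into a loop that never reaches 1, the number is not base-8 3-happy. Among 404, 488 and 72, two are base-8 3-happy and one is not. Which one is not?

404: 404 → 288 → 128 → 8 → 1  — reaches 1 (base-8 3-happy)
488: 488 → 468 → 415 → 586 → 11 → 28 → 91 → 55 → 559 → 469 → 476 → 434 → 440 → 559  — repeats 559 (not base-8 3-happy)
72: 72 → 2 → 8 → 1  — reaches 1 (base-8 3-happy)

488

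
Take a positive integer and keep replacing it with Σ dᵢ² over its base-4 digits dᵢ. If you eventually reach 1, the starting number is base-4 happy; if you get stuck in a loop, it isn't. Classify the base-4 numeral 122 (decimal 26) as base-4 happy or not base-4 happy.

base-4 happy

26 = (1,2,2)_4 → 1² + 2² + 2² = 9
9 = (2,1)_4 → 2² + 1² = 5
5 = (1,1)_4 → 1² + 1² = 2
2 = (2)_4 → 2² = 4
4 = (1,0)_4 → 1² + 0² = 1  — reached 1.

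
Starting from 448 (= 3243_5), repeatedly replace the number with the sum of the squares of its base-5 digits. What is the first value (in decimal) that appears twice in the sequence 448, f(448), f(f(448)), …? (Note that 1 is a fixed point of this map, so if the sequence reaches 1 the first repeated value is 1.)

16

448 = (3,2,4,3)_5 → 3² + 2² + 4² + 3² = 38
38 = (1,2,3)_5 → 1² + 2² + 3² = 14
14 = (2,4)_5 → 2² + 4² = 20
20 = (4,0)_5 → 4² + 0² = 16
16 = (3,1)_5 → 3² + 1² = 10
10 = (2,0)_5 → 2² + 0² = 4
4 = (4)_5 → 4² = 16  — 16 already appeared earlier.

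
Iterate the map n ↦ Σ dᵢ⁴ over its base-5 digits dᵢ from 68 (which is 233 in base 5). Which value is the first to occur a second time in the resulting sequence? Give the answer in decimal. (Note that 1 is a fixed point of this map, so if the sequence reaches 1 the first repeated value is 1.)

528

68 = (2,3,3)_5 → 2⁴ + 3⁴ + 3⁴ = 16 + 81 + 81 = 178
178 = (1,2,0,3)_5 → 1⁴ + 2⁴ + 0⁴ + 3⁴ = 1 + 16 + 0 + 81 = 98
98 = (3,4,3)_5 → 3⁴ + 4⁴ + 3⁴ = 81 + 256 + 81 = 418
418 = (3,1,3,3)_5 → 3⁴ + 1⁴ + 3⁴ + 3⁴ = 81 + 1 + 81 + 81 = 244
244 = (1,4,3,4)_5 → 1⁴ + 4⁴ + 3⁴ + 4⁴ = 1 + 256 + 81 + 256 = 594
594 = (4,3,3,4)_5 → 4⁴ + 3⁴ + 3⁴ + 4⁴ = 256 + 81 + 81 + 256 = 674
674 = (1,0,1,4,4)_5 → 1⁴ + 0⁴ + 1⁴ + 4⁴ + 4⁴ = 1 + 0 + 1 + 256 + 256 = 514
514 = (4,0,2,4)_5 → 4⁴ + 0⁴ + 2⁴ + 4⁴ = 256 + 0 + 16 + 256 = 528
528 = (4,1,0,3)_5 → 4⁴ + 1⁴ + 0⁴ + 3⁴ = 256 + 1 + 0 + 81 = 338
338 = (2,3,2,3)_5 → 2⁴ + 3⁴ + 2⁴ + 3⁴ = 16 + 81 + 16 + 81 = 194
194 = (1,2,3,4)_5 → 1⁴ + 2⁴ + 3⁴ + 4⁴ = 1 + 16 + 81 + 256 = 354
354 = (2,4,0,4)_5 → 2⁴ + 4⁴ + 0⁴ + 4⁴ = 16 + 256 + 0 + 256 = 528  — 528 already appeared earlier.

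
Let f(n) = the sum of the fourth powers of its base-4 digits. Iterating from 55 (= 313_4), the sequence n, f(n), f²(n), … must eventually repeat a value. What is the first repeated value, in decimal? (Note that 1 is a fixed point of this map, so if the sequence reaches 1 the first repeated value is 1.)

83

55 = (3,1,3)_4 → 3⁴ + 1⁴ + 3⁴ = 163
163 = (2,2,0,3)_4 → 2⁴ + 2⁴ + 0⁴ + 3⁴ = 113
113 = (1,3,0,1)_4 → 1⁴ + 3⁴ + 0⁴ + 1⁴ = 83
83 = (1,1,0,3)_4 → 1⁴ + 1⁴ + 0⁴ + 3⁴ = 83  — 83 already appeared earlier.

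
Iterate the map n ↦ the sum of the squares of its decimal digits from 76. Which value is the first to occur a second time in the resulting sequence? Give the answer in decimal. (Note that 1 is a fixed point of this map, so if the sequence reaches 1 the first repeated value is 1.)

89

76 → 7² + 6² = 49 + 36 = 85
85 → 8² + 5² = 64 + 25 = 89
89 → 8² + 9² = 64 + 81 = 145
145 → 1² + 4² + 5² = 1 + 16 + 25 = 42
42 → 4² + 2² = 16 + 4 = 20
20 → 2² + 0² = 4 + 0 = 4
4 → 4² = 16
16 → 1² + 6² = 1 + 36 = 37
37 → 3² + 7² = 9 + 49 = 58
58 → 5² + 8² = 25 + 64 = 89  — 89 already appeared earlier.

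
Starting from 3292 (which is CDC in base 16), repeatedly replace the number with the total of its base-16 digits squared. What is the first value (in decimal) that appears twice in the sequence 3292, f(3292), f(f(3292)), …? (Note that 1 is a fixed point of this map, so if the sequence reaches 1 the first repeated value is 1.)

3292 = (12,13,12)_16 → 12² + 13² + 12² = 144 + 169 + 144 = 457
457 = (1,12,9)_16 → 1² + 12² + 9² = 1 + 144 + 81 = 226
226 = (14,2)_16 → 14² + 2² = 196 + 4 = 200
200 = (12,8)_16 → 12² + 8² = 144 + 64 = 208
208 = (13,0)_16 → 13² + 0² = 169 + 0 = 169
169 = (10,9)_16 → 10² + 9² = 100 + 81 = 181
181 = (11,5)_16 → 11² + 5² = 121 + 25 = 146
146 = (9,2)_16 → 9² + 2² = 81 + 4 = 85
85 = (5,5)_16 → 5² + 5² = 25 + 25 = 50
50 = (3,2)_16 → 3² + 2² = 9 + 4 = 13
13 = (13)_16 → 13² = 169  — 169 already appeared earlier.

169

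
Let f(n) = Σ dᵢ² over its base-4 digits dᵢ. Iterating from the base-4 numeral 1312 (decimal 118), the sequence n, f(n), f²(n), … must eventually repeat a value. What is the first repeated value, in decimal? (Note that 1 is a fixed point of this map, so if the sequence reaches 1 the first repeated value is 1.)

118 = (1,3,1,2)_4 → 1² + 3² + 1² + 2² = 1 + 9 + 1 + 4 = 15
15 = (3,3)_4 → 3² + 3² = 9 + 9 = 18
18 = (1,0,2)_4 → 1² + 0² + 2² = 1 + 0 + 4 = 5
5 = (1,1)_4 → 1² + 1² = 1 + 1 = 2
2 = (2)_4 → 2² = 4
4 = (1,0)_4 → 1² + 0² = 1 + 0 = 1  — reached the fixed point 1.
1 → 1, so 1 is the first repeated value.

1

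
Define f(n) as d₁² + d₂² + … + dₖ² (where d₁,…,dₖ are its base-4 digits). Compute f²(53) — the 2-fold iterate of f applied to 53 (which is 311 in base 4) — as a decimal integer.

53 = (3,1,1)_4 → 3² + 1² + 1² = 11
11 = (2,3)_4 → 2² + 3² = 13

13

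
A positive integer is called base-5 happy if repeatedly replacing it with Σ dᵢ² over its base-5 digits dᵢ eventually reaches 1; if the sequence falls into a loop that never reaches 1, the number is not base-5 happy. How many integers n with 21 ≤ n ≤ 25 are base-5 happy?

2

21: 21 → 17 → 13 → 13  — not base-5 happy
22: 22 → 20 → 16 → 10 → 4 → 16  — not base-5 happy
23: 23 → 25 → 1  — base-5 happy
24: 24 → 32 → 6 → 2 → 4 → 16 → 10 → 4  — not base-5 happy
25: 25 → 1  — base-5 happy
base-5 happy: 23, 25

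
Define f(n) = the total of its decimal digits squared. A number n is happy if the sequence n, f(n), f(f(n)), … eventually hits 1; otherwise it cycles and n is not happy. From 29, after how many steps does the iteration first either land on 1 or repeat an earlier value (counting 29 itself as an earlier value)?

10

29 → 2² + 9² = 4 + 81 = 85
85 → 8² + 5² = 64 + 25 = 89
89 → 8² + 9² = 64 + 81 = 145
145 → 1² + 4² + 5² = 1 + 16 + 25 = 42
42 → 4² + 2² = 16 + 4 = 20
20 → 2² + 0² = 4 + 0 = 4
4 → 4² = 16
16 → 1² + 6² = 1 + 36 = 37
37 → 3² + 7² = 9 + 49 = 58
58 → 5² + 8² = 25 + 64 = 89  — 89 repeats.
That took 10 steps.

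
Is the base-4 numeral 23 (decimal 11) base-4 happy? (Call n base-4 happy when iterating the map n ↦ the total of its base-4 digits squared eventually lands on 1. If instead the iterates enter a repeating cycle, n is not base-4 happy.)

11 = (2,3)_4 → 13
13 = (3,1)_4 → 10
10 = (2,2)_4 → 8
8 = (2,0)_4 → 4
4 = (1,0)_4 → 1  — reached 1.

base-4 happy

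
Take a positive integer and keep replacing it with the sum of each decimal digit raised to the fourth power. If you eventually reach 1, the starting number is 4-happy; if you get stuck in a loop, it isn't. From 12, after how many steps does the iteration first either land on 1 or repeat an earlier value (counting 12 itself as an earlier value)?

5

12 → 1⁴ + 2⁴ = 1 + 16 = 17
17 → 1⁴ + 7⁴ = 1 + 2401 = 2402
2402 → 2⁴ + 4⁴ + 0⁴ + 2⁴ = 16 + 256 + 0 + 16 = 288
288 → 2⁴ + 8⁴ + 8⁴ = 16 + 4096 + 4096 = 8208
8208 → 8⁴ + 2⁴ + 0⁴ + 8⁴ = 4096 + 16 + 0 + 4096 = 8208  — 8208 repeats.
That took 5 steps.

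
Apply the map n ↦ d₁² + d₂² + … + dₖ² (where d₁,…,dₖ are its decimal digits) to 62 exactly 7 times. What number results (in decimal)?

62 → 6² + 2² = 36 + 4 = 40
40 → 4² + 0² = 16 + 0 = 16
16 → 1² + 6² = 1 + 36 = 37
37 → 3² + 7² = 9 + 49 = 58
58 → 5² + 8² = 25 + 64 = 89
89 → 8² + 9² = 64 + 81 = 145
145 → 1² + 4² + 5² = 1 + 16 + 25 = 42

42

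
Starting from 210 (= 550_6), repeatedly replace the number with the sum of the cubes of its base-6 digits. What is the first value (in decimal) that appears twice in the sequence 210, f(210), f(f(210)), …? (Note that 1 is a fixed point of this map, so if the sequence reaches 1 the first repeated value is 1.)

190

210 = (5,5,0)_6 → 5³ + 5³ + 0³ = 125 + 125 + 0 = 250
250 = (1,0,5,4)_6 → 1³ + 0³ + 5³ + 4³ = 1 + 0 + 125 + 64 = 190
190 = (5,1,4)_6 → 5³ + 1³ + 4³ = 125 + 1 + 64 = 190  — 190 already appeared earlier.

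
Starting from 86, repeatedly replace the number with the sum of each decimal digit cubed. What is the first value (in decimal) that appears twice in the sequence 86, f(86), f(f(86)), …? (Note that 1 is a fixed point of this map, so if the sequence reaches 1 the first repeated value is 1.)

371

86 → 8³ + 6³ = 728
728 → 7³ + 2³ + 8³ = 863
863 → 8³ + 6³ + 3³ = 755
755 → 7³ + 5³ + 5³ = 593
593 → 5³ + 9³ + 3³ = 881
881 → 8³ + 8³ + 1³ = 1025
1025 → 1³ + 0³ + 2³ + 5³ = 134
134 → 1³ + 3³ + 4³ = 92
92 → 9³ + 2³ = 737
737 → 7³ + 3³ + 7³ = 713
713 → 7³ + 1³ + 3³ = 371
371 → 3³ + 7³ + 1³ = 371  — 371 already appeared earlier.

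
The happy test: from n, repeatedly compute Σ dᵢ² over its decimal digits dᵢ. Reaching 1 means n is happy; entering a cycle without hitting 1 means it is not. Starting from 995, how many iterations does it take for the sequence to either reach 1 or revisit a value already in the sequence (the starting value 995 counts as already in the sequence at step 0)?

995 → 9² + 9² + 5² = 81 + 81 + 25 = 187
187 → 1² + 8² + 7² = 1 + 64 + 49 = 114
114 → 1² + 1² + 4² = 1 + 1 + 16 = 18
18 → 1² + 8² = 1 + 64 = 65
65 → 6² + 5² = 36 + 25 = 61
61 → 6² + 1² = 36 + 1 = 37
37 → 3² + 7² = 9 + 49 = 58
58 → 5² + 8² = 25 + 64 = 89
89 → 8² + 9² = 64 + 81 = 145
145 → 1² + 4² + 5² = 1 + 16 + 25 = 42
42 → 4² + 2² = 16 + 4 = 20
20 → 2² + 0² = 4 + 0 = 4
4 → 4² = 16
16 → 1² + 6² = 1 + 36 = 37  — 37 repeats.
That took 14 steps.

14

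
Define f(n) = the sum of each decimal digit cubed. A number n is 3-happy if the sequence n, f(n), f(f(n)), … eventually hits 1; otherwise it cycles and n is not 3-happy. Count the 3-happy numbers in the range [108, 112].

1

108: 108 → 513 → 153 → 153  (repeats 153)
109: 109 → 730 → 370 → 370  (repeats 370)
110: 110 → 2 → 8 → 512 → 134 → 92 → 737 → 713 → 371 → 371  (repeats 371)
111: 111 → 3 → 27 → 351 → 153 → 153  (repeats 153)
112: 112 → 10 → 1  (reaches 1)
3-happy: 112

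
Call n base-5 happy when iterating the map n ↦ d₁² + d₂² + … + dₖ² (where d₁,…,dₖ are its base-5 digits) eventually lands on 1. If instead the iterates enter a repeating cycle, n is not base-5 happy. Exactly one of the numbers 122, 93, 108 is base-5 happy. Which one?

93

122: 122 → 36 → 6 → 2 → 4 → 16 → 10 → 4  — repeats 4 (not base-5 happy)
93: 93 → 27 → 5 → 1  — reaches 1 (base-5 happy)
108: 108 → 26 → 2 → 4 → 16 → 10 → 4  — repeats 4 (not base-5 happy)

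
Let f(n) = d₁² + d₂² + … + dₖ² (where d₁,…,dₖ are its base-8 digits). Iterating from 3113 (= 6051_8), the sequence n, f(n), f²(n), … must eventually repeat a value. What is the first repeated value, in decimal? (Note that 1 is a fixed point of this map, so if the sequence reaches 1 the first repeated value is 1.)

25

3113 = (6,0,5,1)_8 → 6² + 0² + 5² + 1² = 36 + 0 + 25 + 1 = 62
62 = (7,6)_8 → 7² + 6² = 49 + 36 = 85
85 = (1,2,5)_8 → 1² + 2² + 5² = 1 + 4 + 25 = 30
30 = (3,6)_8 → 3² + 6² = 9 + 36 = 45
45 = (5,5)_8 → 5² + 5² = 25 + 25 = 50
50 = (6,2)_8 → 6² + 2² = 36 + 4 = 40
40 = (5,0)_8 → 5² + 0² = 25 + 0 = 25
25 = (3,1)_8 → 3² + 1² = 9 + 1 = 10
10 = (1,2)_8 → 1² + 2² = 1 + 4 = 5
5 = (5)_8 → 5² = 25  — 25 already appeared earlier.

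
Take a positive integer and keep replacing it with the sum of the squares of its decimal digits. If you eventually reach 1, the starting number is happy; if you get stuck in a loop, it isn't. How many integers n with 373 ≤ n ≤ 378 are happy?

1

373: 373 → 67 → 85 → 89 → 145 → 42 → 20 → 4 → 16 → 37 → 58 → 89  (repeats 89)
374: 374 → 74 → 65 → 61 → 37 → 58 → 89 → 145 → 42 → 20 → 4 → 16 → 37  (repeats 37)
375: 375 → 83 → 73 → 58 → 89 → 145 → 42 → 20 → 4 → 16 → 37 → 58  (repeats 58)
376: 376 → 94 → 97 → 130 → 10 → 1  (reaches 1)
377: 377 → 107 → 50 → 25 → 29 → 85 → 89 → 145 → 42 → 20 → 4 → 16 → 37 → 58 → 89  (repeats 89)
378: 378 → 122 → 9 → 81 → 65 → 61 → 37 → 58 → 89 → 145 → 42 → 20 → 4 → 16 → 37  (repeats 37)
happy: 376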